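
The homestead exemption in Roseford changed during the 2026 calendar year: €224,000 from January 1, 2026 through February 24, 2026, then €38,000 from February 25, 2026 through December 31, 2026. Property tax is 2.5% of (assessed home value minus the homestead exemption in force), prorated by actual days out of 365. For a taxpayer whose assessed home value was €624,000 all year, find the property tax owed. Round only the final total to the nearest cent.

January 1 – February 24, 2026: 55 days, exemption €224,000 → (€624,000 − €224,000) × 2.5% × 55/365 = €1,506.8493
February 25 – December 31, 2026: 310 days, exemption €38,000 → (€624,000 − €38,000) × 2.5% × 310/365 = €12,442.4658
Total = €13,949.3151

€13,949.32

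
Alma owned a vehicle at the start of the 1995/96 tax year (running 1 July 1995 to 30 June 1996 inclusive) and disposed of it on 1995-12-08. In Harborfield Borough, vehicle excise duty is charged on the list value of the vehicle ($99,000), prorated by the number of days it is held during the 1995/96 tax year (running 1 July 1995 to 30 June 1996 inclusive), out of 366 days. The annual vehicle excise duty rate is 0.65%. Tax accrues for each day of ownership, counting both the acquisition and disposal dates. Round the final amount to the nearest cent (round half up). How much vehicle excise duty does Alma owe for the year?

Days held (1995-07-01 to 1995-12-08): 161 out of 366
Tax = $99,000 × 0.65% × 161/366 = $283.0697

$283.07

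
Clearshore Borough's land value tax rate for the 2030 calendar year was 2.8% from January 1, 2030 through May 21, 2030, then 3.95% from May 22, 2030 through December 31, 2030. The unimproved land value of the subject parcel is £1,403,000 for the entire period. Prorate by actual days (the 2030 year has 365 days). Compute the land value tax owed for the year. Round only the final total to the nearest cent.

January 1 – May 21, 2030: 141 days at 2.8% → £1,403,000 × 2.8% × 141/365 = £15,175.4630
May 22 – December 31, 2030: 224 days at 3.95% → £1,403,000 × 3.95% × 224/365 = £34,010.2575
Total = £49,185.7205

£49,185.72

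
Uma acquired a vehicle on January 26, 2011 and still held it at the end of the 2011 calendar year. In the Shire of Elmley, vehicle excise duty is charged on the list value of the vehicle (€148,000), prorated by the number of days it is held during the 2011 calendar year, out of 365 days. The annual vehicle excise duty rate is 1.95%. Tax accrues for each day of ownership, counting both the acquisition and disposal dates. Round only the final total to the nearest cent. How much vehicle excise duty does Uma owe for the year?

€2,688.33

Days held (January 26 – December 31, 2011): 340 out of 365
Tax = €148,000 × 1.95% × 340/365 = €2,688.3288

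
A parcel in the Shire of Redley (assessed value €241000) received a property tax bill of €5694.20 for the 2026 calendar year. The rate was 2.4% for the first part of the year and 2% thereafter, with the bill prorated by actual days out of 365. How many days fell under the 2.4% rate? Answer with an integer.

Let d = days at the first rate; then 365 − d days at the second rate.
€241000 × [2.4%·d + 2%·(365−d)] / 365 = €5694.20
Solving gives d = 331, so the new rate took effect on 28 Nov 2026.

331 days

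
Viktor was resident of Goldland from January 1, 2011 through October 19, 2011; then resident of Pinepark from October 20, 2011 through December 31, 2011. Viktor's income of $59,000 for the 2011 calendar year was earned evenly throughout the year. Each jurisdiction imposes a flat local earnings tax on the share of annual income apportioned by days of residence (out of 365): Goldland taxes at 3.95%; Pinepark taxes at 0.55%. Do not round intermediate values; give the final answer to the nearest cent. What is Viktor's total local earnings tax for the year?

Goldland, January 1 – October 19, 2011: 292 days → $59,000 × 3.95% × 292/365 = $1,864.4000
Pinepark, October 20 – December 31, 2011: 73 days → $59,000 × 0.55% × 73/365 = $64.9000
Total = $1,929.3000

$1,929.30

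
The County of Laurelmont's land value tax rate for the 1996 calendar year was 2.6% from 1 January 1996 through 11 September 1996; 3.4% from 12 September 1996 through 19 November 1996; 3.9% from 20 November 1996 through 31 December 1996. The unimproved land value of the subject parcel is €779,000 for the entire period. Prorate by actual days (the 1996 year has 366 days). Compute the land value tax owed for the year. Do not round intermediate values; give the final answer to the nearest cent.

€22,591.00

1 January – 11 September 1996: 255 days at 2.6% → €779,000 × 2.6% × 255/366 = €14,111.3934
12 September – 19 November 1996: 69 days at 3.4% → €779,000 × 3.4% × 69/366 = €4,993.2623
20 November – 31 December 1996: 42 days at 3.9% → €779,000 × 3.9% × 42/366 = €3,486.3443
Total = €22,591.0000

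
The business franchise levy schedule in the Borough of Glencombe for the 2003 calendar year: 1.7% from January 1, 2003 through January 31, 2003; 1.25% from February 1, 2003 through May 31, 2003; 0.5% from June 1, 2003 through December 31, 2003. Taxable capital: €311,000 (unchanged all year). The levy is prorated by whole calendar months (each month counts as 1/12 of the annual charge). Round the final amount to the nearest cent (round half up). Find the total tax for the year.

January 1 – January 31, 2003: 1 month at 1.7% → €311,000 × 1.7% × 1/12 = €440.5833
February 1 – May 31, 2003: 4 months at 1.25% → €311,000 × 1.25% × 4/12 = €1,295.8333
June 1 – December 31, 2003: 7 months at 0.5% → €311,000 × 0.5% × 7/12 = €907.0833
Total = €2,643.5000

€2,643.50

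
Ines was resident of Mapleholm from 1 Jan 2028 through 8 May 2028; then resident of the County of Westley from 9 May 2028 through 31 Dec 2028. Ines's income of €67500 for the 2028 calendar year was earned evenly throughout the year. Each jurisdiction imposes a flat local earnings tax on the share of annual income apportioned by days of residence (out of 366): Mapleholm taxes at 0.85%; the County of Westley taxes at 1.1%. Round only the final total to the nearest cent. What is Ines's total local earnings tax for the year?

€683.02

Mapleholm, 1 Jan – 8 May 2028: 129 days → €67500 × 0.85% × 129/366 = €202.2234
The County of Westley, 9 May – 31 Dec 2028: 237 days → €67500 × 1.1% × 237/366 = €480.7992
Total = €683.0225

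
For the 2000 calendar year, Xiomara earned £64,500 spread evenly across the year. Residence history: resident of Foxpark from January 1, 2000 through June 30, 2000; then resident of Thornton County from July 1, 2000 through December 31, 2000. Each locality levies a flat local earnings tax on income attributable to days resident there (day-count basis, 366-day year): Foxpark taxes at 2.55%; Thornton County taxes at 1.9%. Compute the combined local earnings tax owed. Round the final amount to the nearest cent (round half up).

Foxpark, January 1 – June 30, 2000: 182 days → £64,500 × 2.55% × 182/366 = £817.8811
Thornton County, July 1 – December 31, 2000: 184 days → £64,500 × 1.9% × 184/366 = £616.0984
Total = £1,433.9795

£1,433.98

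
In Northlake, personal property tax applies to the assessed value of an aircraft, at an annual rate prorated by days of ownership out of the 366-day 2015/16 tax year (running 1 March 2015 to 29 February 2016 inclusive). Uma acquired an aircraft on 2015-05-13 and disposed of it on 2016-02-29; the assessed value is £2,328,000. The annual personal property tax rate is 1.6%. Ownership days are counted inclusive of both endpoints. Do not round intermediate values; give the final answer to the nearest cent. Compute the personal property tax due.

£29,818.75

Days held (2015-05-13 to 2016-02-29): 293 out of 366
Tax = £2,328,000 × 1.6% × 293/366 = £29,818.7541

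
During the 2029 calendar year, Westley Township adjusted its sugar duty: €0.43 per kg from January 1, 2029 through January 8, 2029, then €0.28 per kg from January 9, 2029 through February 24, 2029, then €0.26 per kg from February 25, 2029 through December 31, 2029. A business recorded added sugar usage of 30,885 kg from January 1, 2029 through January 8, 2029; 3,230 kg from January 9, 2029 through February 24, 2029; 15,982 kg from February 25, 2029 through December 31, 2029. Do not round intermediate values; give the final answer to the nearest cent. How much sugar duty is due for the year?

January 1 – January 8, 2029: 30,885 kg at €0.43/kg → €13,280.55
January 9 – February 24, 2029: 3,230 kg at €0.28/kg → €904.40
February 25 – December 31, 2029: 15,982 kg at €0.26/kg → €4,155.32

€18,340.27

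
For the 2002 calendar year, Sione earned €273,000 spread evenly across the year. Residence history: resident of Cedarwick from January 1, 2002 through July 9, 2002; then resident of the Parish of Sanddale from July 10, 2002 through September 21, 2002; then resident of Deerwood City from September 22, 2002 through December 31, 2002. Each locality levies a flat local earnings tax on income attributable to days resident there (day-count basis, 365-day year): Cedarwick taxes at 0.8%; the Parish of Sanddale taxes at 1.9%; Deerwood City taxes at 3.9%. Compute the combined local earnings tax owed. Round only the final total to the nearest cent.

€5,134.64

Cedarwick, January 1 – July 9, 2002: 190 days → €273,000 × 0.8% × 190/365 = €1,136.8767
The Parish of Sanddale, July 10 – September 21, 2002: 74 days → €273,000 × 1.9% × 74/365 = €1,051.6110
Deerwood City, September 22 – December 31, 2002: 101 days → €273,000 × 3.9% × 101/365 = €2,946.1562
Total = €5,134.6438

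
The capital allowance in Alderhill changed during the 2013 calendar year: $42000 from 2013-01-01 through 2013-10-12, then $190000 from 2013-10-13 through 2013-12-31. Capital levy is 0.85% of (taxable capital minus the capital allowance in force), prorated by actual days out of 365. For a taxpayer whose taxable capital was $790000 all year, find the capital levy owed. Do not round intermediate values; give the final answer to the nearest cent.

$6082.27

2013-01-01 to 2013-10-12: 285 days, exemption $42000 → ($790000 − $42000) × 0.85% × 285/365 = $4964.4658
2013-10-13 to 2013-12-31: 80 days, exemption $190000 → ($790000 − $190000) × 0.85% × 80/365 = $1117.8082
Total = $6082.2740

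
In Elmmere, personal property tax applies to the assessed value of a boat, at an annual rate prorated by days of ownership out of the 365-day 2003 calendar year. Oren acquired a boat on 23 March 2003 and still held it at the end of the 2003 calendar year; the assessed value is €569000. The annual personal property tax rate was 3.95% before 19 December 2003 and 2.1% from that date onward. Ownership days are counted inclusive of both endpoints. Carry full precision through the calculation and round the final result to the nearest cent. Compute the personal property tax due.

23 March – 18 December 2003: 271 days at 3.95% → €569000 × 3.95% × 271/365 = €16687.2890
19 December – 31 December 2003: 13 days at 2.1% → €569000 × 2.1% × 13/365 = €425.5808
Total = €17112.8699

€17112.87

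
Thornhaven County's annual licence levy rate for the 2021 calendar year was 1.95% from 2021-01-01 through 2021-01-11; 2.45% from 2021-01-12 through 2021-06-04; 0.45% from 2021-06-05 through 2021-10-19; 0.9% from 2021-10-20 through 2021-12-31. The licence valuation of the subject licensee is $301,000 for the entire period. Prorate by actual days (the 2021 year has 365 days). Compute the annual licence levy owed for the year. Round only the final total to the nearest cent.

$4,136.48

2021-01-01 to 2021-01-11: 11 days at 1.95% → $301,000 × 1.95% × 11/365 = $176.8890
2021-01-12 to 2021-06-04: 144 days at 2.45% → $301,000 × 2.45% × 144/365 = $2,909.3918
2021-06-05 to 2021-10-19: 137 days at 0.45% → $301,000 × 0.45% × 137/365 = $508.4014
2021-10-20 to 2021-12-31: 73 days at 0.9% → $301,000 × 0.9% × 73/365 = $541.8000
Total = $4,136.4822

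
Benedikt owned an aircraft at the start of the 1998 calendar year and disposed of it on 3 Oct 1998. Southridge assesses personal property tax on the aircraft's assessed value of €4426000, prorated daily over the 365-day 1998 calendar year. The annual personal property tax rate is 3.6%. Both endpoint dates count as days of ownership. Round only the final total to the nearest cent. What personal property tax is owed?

€120484.21

Days held (1 Jan – 3 Oct 1998): 276 out of 365
Tax = €4426000 × 3.6% × 276/365 = €120484.2082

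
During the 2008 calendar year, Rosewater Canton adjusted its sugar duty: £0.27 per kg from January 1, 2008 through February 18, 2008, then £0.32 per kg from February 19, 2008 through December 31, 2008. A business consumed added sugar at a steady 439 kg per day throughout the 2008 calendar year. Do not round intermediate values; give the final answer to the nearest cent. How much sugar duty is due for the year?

£50,340.13

January 1 – February 18, 2008: 49 days × 439 kg/day = 21,511 kg at £0.27/kg → £5,807.97
February 19 – December 31, 2008: 317 days × 439 kg/day = 139,163 kg at £0.32/kg → £44,532.16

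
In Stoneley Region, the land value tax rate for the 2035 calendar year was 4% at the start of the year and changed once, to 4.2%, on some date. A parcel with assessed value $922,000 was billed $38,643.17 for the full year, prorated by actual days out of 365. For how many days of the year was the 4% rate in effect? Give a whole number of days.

Let d = days at the first rate; then 365 − d days at the second rate.
$922,000 × [4%·d + 4.2%·(365−d)] / 365 = $38,643.17
Solving gives d = 16, so the new rate took effect on January 17, 2035.

16 days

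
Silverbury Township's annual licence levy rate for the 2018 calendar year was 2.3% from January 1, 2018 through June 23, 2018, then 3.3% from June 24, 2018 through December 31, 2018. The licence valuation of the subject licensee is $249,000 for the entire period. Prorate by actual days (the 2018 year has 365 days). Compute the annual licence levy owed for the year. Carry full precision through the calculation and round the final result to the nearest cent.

January 1 – June 23, 2018: 174 days at 2.3% → $249,000 × 2.3% × 174/365 = $2,730.1315
June 24 – December 31, 2018: 191 days at 3.3% → $249,000 × 3.3% × 191/365 = $4,299.8548
Total = $7,029.9863

$7,029.99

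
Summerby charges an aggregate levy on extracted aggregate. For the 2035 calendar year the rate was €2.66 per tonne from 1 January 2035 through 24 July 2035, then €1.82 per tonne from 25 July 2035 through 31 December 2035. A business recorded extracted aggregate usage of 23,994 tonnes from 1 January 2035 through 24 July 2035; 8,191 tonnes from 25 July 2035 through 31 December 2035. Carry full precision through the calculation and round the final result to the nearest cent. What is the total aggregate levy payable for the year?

€78,731.66

1 January – 24 July 2035: 23,994 tonnes at €2.66/tonne → €63,824.04
25 July – 31 December 2035: 8,191 tonnes at €1.82/tonne → €14,907.62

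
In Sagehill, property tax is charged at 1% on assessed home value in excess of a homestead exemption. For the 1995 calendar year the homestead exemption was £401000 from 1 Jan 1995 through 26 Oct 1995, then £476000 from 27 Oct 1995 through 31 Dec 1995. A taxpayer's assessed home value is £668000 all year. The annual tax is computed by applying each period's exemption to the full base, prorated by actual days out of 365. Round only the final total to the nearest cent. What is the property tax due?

1 Jan – 26 Oct 1995: 299 days, exemption £401000 → (£668000 − £401000) × 1% × 299/365 = £2187.2055
27 Oct – 31 Dec 1995: 66 days, exemption £476000 → (£668000 − £476000) × 1% × 66/365 = £347.1781
Total = £2534.3836

£2534.38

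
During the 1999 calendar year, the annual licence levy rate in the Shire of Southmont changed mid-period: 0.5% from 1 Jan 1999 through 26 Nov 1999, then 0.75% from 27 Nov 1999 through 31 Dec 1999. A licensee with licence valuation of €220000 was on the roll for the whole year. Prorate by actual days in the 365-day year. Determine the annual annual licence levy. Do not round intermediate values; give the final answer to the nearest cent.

1 Jan – 26 Nov 1999: 330 days at 0.5% → €220000 × 0.5% × 330/365 = €994.5205
27 Nov – 31 Dec 1999: 35 days at 0.75% → €220000 × 0.75% × 35/365 = €158.2192
Total = €1152.7397

€1152.74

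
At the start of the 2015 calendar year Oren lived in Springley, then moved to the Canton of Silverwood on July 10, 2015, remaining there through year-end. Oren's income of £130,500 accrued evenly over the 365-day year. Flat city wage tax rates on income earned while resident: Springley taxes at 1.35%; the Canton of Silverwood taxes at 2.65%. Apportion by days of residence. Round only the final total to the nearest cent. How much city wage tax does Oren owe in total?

£2,575.14

Springley, January 1 – July 9, 2015: 190 days → £130,500 × 1.35% × 190/365 = £917.0753
The Canton of Silverwood, July 10 – December 31, 2015: 175 days → £130,500 × 2.65% × 175/365 = £1,658.0651
Total = £2,575.1404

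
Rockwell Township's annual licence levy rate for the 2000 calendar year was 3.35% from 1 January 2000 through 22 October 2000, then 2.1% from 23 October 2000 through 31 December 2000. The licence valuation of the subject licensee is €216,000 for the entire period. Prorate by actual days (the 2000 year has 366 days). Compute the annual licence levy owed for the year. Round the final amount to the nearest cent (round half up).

1 January – 22 October 2000: 296 days at 3.35% → €216,000 × 3.35% × 296/366 = €5,852.0656
23 October – 31 December 2000: 70 days at 2.1% → €216,000 × 2.1% × 70/366 = €867.5410
Total = €6,719.6066

€6,719.61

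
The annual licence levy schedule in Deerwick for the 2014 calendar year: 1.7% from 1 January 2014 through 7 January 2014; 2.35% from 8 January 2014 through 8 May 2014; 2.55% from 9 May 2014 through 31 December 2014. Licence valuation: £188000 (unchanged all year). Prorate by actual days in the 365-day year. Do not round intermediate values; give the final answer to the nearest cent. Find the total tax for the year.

1 January – 7 January 2014: 7 days at 1.7% → £188000 × 1.7% × 7/365 = £61.2932
8 January – 8 May 2014: 121 days at 2.35% → £188000 × 2.35% × 121/365 = £1464.5973
9 May – 31 December 2014: 237 days at 2.55% → £188000 × 2.55% × 237/365 = £3112.8164
Total = £4638.7068

£4638.71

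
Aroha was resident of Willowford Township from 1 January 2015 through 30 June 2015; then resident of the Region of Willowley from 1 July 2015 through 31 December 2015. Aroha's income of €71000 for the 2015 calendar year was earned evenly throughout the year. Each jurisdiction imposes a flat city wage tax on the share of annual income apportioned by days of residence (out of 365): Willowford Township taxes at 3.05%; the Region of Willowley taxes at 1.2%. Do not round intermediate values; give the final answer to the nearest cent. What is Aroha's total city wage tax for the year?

€1503.35

Willowford Township, 1 January – 30 June 2015: 181 days → €71000 × 3.05% × 181/365 = €1073.8507
The Region of Willowley, 1 July – 31 December 2015: 184 days → €71000 × 1.2% × 184/365 = €429.5014
Total = €1503.3521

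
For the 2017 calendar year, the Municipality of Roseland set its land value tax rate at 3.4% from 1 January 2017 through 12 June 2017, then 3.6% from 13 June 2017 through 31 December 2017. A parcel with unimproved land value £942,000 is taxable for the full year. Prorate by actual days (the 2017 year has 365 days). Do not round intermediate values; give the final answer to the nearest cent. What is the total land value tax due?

£33,070.65

1 January – 12 June 2017: 163 days at 3.4% → £942,000 × 3.4% × 163/365 = £14,302.9151
13 June – 31 December 2017: 202 days at 3.6% → £942,000 × 3.6% × 202/365 = £18,767.7370
Total = £33,070.6521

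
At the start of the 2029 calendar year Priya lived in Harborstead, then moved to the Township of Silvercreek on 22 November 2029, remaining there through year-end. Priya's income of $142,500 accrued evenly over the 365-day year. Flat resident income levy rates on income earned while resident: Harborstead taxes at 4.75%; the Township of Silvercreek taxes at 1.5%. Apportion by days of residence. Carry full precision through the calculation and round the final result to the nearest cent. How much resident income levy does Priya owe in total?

Harborstead, 1 January – 21 November 2029: 325 days → $142,500 × 4.75% × 325/365 = $6,026.9692
The Township of Silvercreek, 22 November – 31 December 2029: 40 days → $142,500 × 1.5% × 40/365 = $234.2466
Total = $6,261.2158

$6,261.22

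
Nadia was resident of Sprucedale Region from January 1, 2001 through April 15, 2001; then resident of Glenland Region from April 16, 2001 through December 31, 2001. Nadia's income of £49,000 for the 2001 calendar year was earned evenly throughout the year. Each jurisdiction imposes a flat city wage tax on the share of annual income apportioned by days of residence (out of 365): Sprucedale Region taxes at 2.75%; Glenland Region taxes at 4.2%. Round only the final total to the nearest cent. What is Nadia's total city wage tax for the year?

£1,853.61

Sprucedale Region, January 1 – April 15, 2001: 105 days → £49,000 × 2.75% × 105/365 = £387.6370
Glenland Region, April 16 – December 31, 2001: 260 days → £49,000 × 4.2% × 260/365 = £1,465.9726
Total = £1,853.6096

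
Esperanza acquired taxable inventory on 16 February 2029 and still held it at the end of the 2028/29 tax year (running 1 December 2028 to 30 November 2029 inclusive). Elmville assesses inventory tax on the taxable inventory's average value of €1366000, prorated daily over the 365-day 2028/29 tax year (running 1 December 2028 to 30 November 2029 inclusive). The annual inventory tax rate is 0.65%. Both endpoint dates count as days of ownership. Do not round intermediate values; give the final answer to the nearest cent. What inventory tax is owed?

€7005.90

Days held (16 February – 30 November 2029): 288 out of 365
Tax = €1366000 × 0.65% × 288/365 = €7005.8959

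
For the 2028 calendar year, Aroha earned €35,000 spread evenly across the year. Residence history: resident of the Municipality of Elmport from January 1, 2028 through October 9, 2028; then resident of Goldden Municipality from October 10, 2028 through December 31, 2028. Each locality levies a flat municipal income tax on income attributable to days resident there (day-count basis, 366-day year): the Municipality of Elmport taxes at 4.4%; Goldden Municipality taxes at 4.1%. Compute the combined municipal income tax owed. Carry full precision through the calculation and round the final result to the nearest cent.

€1,516.19

The Municipality of Elmport, January 1 – October 9, 2028: 283 days → €35,000 × 4.4% × 283/366 = €1,190.7650
Goldden Municipality, October 10 – December 31, 2028: 83 days → €35,000 × 4.1% × 83/366 = €325.4235
Total = €1,516.1885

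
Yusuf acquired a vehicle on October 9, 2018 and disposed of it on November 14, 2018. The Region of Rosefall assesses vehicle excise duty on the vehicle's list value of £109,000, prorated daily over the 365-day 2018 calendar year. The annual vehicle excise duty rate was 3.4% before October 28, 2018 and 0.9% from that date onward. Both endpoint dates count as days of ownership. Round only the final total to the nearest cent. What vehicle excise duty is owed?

October 9 – October 27, 2018: 19 days at 3.4% → £109,000 × 3.4% × 19/365 = £192.9151
October 28 – November 14, 2018: 18 days at 0.9% → £109,000 × 0.9% × 18/365 = £48.3781
Total = £241.2932

£241.29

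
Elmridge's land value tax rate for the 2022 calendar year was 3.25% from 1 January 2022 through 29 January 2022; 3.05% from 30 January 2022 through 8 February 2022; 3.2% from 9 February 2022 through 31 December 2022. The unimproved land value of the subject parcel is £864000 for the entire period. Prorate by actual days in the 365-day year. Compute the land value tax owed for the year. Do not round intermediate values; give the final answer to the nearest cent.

1 January – 29 January 2022: 29 days at 3.25% → £864000 × 3.25% × 29/365 = £2231.0137
30 January – 8 February 2022: 10 days at 3.05% → £864000 × 3.05% × 10/365 = £721.9726
9 February – 31 December 2022: 326 days at 3.2% → £864000 × 3.2% × 326/365 = £24693.8301
Total = £27646.8164

£27646.82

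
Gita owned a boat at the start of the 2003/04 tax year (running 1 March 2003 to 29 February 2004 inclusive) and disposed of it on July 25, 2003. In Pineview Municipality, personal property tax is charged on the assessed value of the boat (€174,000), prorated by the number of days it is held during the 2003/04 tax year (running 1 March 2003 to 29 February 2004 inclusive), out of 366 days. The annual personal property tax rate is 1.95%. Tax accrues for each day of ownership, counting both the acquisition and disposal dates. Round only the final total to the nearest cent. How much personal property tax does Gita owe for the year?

€1,362.76

Days held (March 1 – July 25, 2003): 147 out of 366
Tax = €174,000 × 1.95% × 147/366 = €1,362.7623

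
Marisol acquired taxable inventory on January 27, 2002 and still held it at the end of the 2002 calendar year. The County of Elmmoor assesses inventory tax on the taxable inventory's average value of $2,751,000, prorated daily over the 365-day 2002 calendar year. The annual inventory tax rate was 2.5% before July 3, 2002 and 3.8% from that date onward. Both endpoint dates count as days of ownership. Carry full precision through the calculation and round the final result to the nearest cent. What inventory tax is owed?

January 27 – July 2, 2002: 157 days at 2.5% → $2,751,000 × 2.5% × 157/365 = $29,582.6712
July 3 – December 31, 2002: 182 days at 3.8% → $2,751,000 × 3.8% × 182/365 = $52,125.7973
Total = $81,708.4685

$81,708.47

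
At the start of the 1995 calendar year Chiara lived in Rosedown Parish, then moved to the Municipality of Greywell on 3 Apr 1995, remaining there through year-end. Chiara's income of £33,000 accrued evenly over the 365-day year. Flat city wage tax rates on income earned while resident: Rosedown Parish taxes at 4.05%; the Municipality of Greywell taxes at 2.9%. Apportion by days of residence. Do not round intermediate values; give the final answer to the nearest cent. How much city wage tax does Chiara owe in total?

Rosedown Parish, 1 Jan – 2 Apr 1995: 92 days → £33,000 × 4.05% × 92/365 = £336.8712
The Municipality of Greywell, 3 Apr – 31 Dec 1995: 273 days → £33,000 × 2.9% × 273/365 = £715.7836
Total = £1,052.6548

£1,052.65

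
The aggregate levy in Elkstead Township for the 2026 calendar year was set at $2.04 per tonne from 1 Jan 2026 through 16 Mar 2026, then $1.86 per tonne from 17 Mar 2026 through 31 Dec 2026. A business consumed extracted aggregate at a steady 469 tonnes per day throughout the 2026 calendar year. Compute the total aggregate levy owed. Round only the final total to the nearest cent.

1 Jan – 16 Mar 2026: 75 days × 469 tonnes/day = 35,175 tonnes at $2.04/tonne → $71,757.00
17 Mar – 31 Dec 2026: 290 days × 469 tonnes/day = 136,010 tonnes at $1.86/tonne → $252,978.60

$324,735.60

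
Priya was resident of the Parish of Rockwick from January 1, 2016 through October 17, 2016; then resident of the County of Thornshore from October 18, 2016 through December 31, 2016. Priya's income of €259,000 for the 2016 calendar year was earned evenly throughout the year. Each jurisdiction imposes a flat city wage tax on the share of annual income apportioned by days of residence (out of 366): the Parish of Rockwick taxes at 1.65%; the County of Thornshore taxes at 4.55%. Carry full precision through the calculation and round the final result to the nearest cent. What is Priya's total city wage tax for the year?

€5,812.64

The Parish of Rockwick, January 1 – October 17, 2016: 291 days → €259,000 × 1.65% × 291/366 = €3,397.7828
The County of Thornshore, October 18 – December 31, 2016: 75 days → €259,000 × 4.55% × 75/366 = €2,414.8566
Total = €5,812.6393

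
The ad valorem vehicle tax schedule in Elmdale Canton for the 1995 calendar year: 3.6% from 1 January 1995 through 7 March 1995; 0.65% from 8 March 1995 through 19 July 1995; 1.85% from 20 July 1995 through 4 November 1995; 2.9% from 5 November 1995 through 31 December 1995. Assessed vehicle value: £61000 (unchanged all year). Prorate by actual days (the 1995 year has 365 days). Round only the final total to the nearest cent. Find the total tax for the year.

£1152.82

1 January – 7 March 1995: 66 days at 3.6% → £61000 × 3.6% × 66/365 = £397.0849
8 March – 19 July 1995: 134 days at 0.65% → £61000 × 0.65% × 134/365 = £145.5644
20 July – 4 November 1995: 108 days at 1.85% → £61000 × 1.85% × 108/365 = £333.9123
5 November – 31 December 1995: 57 days at 2.9% → £61000 × 2.9% × 57/365 = £276.2548
Total = £1152.8164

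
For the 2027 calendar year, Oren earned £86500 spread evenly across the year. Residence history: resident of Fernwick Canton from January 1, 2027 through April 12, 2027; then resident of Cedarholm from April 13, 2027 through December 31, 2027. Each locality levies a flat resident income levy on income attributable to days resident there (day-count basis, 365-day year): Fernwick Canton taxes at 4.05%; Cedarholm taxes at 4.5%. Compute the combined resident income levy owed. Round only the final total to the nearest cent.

Fernwick Canton, January 1 – April 12, 2027: 102 days → £86500 × 4.05% × 102/365 = £978.9904
Cedarholm, April 13 – December 31, 2027: 263 days → £86500 × 4.5% × 263/365 = £2804.7329
Total = £3783.7233

£3783.72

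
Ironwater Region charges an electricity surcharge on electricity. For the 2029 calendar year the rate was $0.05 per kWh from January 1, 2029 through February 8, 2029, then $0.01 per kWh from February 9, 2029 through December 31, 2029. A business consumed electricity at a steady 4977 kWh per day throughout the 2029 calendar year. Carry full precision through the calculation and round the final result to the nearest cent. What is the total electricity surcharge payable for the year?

January 1 – February 8, 2029: 39 days × 4977 kWh/day = 194,103 kWh at $0.05/kWh → $9,705.15
February 9 – December 31, 2029: 326 days × 4977 kWh/day = 1,622,502 kWh at $0.01/kWh → $16,225.02

$25,930.17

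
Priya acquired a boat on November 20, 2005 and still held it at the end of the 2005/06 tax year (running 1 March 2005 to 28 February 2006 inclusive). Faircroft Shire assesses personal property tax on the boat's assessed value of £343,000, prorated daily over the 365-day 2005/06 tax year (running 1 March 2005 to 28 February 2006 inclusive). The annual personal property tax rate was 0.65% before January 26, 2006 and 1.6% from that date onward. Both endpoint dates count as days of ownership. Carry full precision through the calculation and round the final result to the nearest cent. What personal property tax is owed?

November 20, 2005 – January 25, 2006: 67 days at 0.65% → £343,000 × 0.65% × 67/365 = £409.2507
January 26 – February 28, 2006: 34 days at 1.6% → £343,000 × 1.6% × 34/365 = £511.2110
Total = £920.4616

£920.46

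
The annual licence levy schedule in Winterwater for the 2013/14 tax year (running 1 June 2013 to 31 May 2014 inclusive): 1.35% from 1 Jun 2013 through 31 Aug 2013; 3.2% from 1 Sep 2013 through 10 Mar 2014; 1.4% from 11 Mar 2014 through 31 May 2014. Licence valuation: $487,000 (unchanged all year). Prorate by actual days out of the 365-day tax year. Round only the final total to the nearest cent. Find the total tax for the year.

$11,343.76

1 Jun – 31 Aug 2013: 92 days at 1.35% → $487,000 × 1.35% × 92/365 = $1,657.1342
1 Sep 2013 – 10 Mar 2014: 191 days at 3.2% → $487,000 × 3.2% × 191/365 = $8,154.9151
11 Mar – 31 May 2014: 82 days at 1.4% → $487,000 × 1.4% × 82/365 = $1,531.7151
Total = $11,343.7644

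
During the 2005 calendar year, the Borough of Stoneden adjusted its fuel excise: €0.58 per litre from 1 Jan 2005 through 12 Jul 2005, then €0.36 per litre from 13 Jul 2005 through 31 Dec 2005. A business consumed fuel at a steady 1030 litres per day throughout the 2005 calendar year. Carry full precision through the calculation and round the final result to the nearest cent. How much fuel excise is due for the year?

€179,075.80

1 Jan – 12 Jul 2005: 193 days × 1030 litres/day = 198,790 litres at €0.58/litre → €115,298.20
13 Jul – 31 Dec 2005: 172 days × 1030 litres/day = 177,160 litres at €0.36/litre → €63,777.60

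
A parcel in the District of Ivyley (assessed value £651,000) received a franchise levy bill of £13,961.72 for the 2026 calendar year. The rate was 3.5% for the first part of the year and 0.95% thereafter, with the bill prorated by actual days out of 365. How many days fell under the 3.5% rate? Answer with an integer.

Let d = days at the first rate; then 365 − d days at the second rate.
£651,000 × [3.5%·d + 0.95%·(365−d)] / 365 = £13,961.72
Solving gives d = 171, so the new rate took effect on 21 Jun 2026.

171 days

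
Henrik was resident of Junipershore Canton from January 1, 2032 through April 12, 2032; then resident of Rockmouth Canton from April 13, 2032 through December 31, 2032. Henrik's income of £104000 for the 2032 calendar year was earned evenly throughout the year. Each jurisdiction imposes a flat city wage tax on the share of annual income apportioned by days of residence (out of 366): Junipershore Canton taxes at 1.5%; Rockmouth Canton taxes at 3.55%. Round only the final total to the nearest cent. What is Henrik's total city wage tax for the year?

£3092.01

Junipershore Canton, January 1 – April 12, 2032: 103 days → £104000 × 1.5% × 103/366 = £439.0164
Rockmouth Canton, April 13 – December 31, 2032: 263 days → £104000 × 3.55% × 263/366 = £2652.9945
Total = £3092.0109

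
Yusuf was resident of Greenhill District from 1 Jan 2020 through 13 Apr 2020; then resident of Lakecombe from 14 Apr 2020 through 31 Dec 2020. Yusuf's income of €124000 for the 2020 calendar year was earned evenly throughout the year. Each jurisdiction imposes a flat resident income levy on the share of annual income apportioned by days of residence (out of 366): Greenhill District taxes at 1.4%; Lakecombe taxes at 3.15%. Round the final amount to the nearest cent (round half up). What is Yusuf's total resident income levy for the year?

Greenhill District, 1 Jan – 13 Apr 2020: 104 days → €124000 × 1.4% × 104/366 = €493.2896
Lakecombe, 14 Apr – 31 Dec 2020: 262 days → €124000 × 3.15% × 262/366 = €2796.0984
Total = €3289.3880

€3289.39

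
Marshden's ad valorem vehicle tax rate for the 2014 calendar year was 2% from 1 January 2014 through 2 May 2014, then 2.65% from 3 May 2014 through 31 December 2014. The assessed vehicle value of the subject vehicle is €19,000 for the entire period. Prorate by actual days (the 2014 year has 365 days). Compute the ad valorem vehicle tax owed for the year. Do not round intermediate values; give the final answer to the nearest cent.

€462.22

1 January – 2 May 2014: 122 days at 2% → €19,000 × 2% × 122/365 = €127.0137
3 May – 31 December 2014: 243 days at 2.65% → €19,000 × 2.65% × 243/365 = €335.2068
Total = €462.2205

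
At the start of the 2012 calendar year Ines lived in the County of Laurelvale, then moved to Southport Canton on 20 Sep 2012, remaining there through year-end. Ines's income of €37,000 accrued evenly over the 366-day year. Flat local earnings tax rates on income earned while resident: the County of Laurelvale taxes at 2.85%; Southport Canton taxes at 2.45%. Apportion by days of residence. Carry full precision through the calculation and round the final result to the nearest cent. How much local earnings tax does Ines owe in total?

€1,012.85

The County of Laurelvale, 1 Jan – 19 Sep 2012: 263 days → €37,000 × 2.85% × 263/366 = €757.7418
Southport Canton, 20 Sep – 31 Dec 2012: 103 days → €37,000 × 2.45% × 103/366 = €255.1079
Total = €1,012.8497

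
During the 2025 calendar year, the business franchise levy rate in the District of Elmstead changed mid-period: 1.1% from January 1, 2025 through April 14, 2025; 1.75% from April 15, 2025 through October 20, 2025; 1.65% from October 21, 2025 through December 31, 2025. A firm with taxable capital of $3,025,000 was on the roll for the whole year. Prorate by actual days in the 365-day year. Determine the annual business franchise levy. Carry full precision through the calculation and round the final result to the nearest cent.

January 1 – April 14, 2025: 104 days at 1.1% → $3,025,000 × 1.1% × 104/365 = $9,481.0959
April 15 – October 20, 2025: 189 days at 1.75% → $3,025,000 × 1.75% × 189/365 = $27,411.4726
October 21 – December 31, 2025: 72 days at 1.65% → $3,025,000 × 1.65% × 72/365 = $9,845.7534
Total = $46,738.3219

$46,738.32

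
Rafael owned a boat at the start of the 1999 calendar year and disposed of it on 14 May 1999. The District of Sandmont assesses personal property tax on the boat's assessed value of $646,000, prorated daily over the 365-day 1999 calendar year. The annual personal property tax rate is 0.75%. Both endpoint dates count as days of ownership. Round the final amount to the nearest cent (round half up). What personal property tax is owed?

$1,778.71

Days held (1 January – 14 May 1999): 134 out of 365
Tax = $646,000 × 0.75% × 134/365 = $1,778.7123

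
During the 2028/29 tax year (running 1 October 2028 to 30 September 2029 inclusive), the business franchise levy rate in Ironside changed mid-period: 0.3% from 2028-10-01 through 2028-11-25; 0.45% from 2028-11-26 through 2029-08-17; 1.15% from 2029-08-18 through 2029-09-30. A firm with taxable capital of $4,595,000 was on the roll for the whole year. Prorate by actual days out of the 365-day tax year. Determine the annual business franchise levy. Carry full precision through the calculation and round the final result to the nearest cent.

$23,497.45

2028-10-01 to 2028-11-25: 56 days at 0.3% → $4,595,000 × 0.3% × 56/365 = $2,114.9589
2028-11-26 to 2029-08-17: 265 days at 0.45% → $4,595,000 × 0.45% × 265/365 = $15,012.4315
2029-08-18 to 2029-09-30: 44 days at 1.15% → $4,595,000 × 1.15% × 44/365 = $6,370.0548
Total = $23,497.4452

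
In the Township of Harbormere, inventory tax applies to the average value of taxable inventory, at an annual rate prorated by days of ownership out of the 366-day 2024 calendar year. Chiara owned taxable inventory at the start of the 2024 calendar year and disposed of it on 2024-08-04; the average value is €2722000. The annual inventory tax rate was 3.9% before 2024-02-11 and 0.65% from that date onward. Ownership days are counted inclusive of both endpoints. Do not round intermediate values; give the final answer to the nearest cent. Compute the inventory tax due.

€20400.13

2024-01-01 to 2024-02-10: 41 days at 3.9% → €2722000 × 3.9% × 41/366 = €11892.0164
2024-02-11 to 2024-08-04: 176 days at 0.65% → €2722000 × 0.65% × 176/366 = €8508.1093
Total = €20400.1257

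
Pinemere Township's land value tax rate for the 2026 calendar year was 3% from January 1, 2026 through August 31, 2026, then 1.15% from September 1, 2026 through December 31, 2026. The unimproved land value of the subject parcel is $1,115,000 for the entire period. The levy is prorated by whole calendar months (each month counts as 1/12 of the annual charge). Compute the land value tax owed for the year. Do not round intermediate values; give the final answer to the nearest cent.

$26,574.17

January 1 – August 31, 2026: 8 months at 3% → $1,115,000 × 3% × 8/12 = $22,300.0000
September 1 – December 31, 2026: 4 months at 1.15% → $1,115,000 × 1.15% × 4/12 = $4,274.1667
Total = $26,574.1667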